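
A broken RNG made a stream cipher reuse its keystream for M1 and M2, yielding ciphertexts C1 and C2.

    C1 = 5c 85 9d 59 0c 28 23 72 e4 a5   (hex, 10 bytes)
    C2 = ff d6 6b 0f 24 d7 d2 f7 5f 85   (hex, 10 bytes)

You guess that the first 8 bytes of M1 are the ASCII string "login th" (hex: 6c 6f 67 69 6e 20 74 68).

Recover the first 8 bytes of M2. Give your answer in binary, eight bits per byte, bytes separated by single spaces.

First, C1 ⊕ C2 = (M1 ⊕ K) ⊕ (M2 ⊕ K) = M1 ⊕ M2, so the key drops out. Then M2 = (M1 ⊕ M2) ⊕ M1 over the first 8 bytes.
byte 0: (5c XOR ff) XOR 6c = a3 XOR 6c = cf
byte 1: (85 XOR d6) XOR 6f = 53 XOR 6f = 3c
byte 2: (9d XOR 6b) XOR 67 = f6 XOR 67 = 91
byte 3: (59 XOR 0f) XOR 69 = 56 XOR 69 = 3f
byte 4: (0c XOR 24) XOR 6e = 28 XOR 6e = 46
byte 5: (28 XOR d7) XOR 20 = ff XOR 20 = df
byte 6: (23 XOR d2) XOR 74 = f1 XOR 74 = 85
byte 7: (72 XOR f7) XOR 68 = 85 XOR 68 = ed

11001111 00111100 10010001 00111111 01000110 11011111 10000101 11101101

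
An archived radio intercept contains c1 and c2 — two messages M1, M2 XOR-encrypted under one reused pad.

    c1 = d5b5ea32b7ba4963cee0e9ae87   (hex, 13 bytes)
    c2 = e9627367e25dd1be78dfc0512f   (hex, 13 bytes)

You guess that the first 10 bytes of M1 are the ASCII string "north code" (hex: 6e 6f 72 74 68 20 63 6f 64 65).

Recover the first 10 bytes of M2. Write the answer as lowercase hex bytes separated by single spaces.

52 b8 eb 21 3d c7 fb b2 d2 5a

First, c1 ⊕ c2 = (M1 ⊕ K) ⊕ (M2 ⊕ K) = M1 ⊕ M2, so the key drops out. Then M2 = (M1 ⊕ M2) ⊕ M1 over the first 10 bytes.
byte 0: (d5 ⊕ e9) ⊕ 6e = 3c ⊕ 6e = 52
byte 1: (b5 ⊕ 62) ⊕ 6f = d7 ⊕ 6f = b8
byte 2: (ea ⊕ 73) ⊕ 72 = 99 ⊕ 72 = eb
byte 3: (32 ⊕ 67) ⊕ 74 = 55 ⊕ 74 = 21
byte 4: (b7 ⊕ e2) ⊕ 68 = 55 ⊕ 68 = 3d
byte 5: (ba ⊕ 5d) ⊕ 20 = e7 ⊕ 20 = c7
byte 6: (49 ⊕ d1) ⊕ 63 = 98 ⊕ 63 = fb
byte 7: (63 ⊕ be) ⊕ 6f = dd ⊕ 6f = b2
byte 8: (ce ⊕ 78) ⊕ 64 = b6 ⊕ 64 = d2
byte 9: (e0 ⊕ df) ⊕ 65 = 3f ⊕ 65 = 5a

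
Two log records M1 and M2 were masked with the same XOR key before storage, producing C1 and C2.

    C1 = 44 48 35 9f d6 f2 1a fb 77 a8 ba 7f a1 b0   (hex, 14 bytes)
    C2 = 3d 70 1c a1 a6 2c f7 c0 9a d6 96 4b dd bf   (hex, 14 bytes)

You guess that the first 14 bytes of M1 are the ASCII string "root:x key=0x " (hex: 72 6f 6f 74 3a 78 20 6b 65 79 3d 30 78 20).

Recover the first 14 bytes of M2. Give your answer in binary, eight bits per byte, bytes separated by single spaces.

00001011 01010111 01000110 01001010 01001010 10100110 11001101 01010000 10001000 00000111 00010001 00000100 00000100 00101111

First, C1 ⊕ C2 = (M1 ⊕ K) ⊕ (M2 ⊕ K) = M1 ⊕ M2, so the key drops out. Then M2 = (M1 ⊕ M2) ⊕ M1 over the first 14 bytes.
byte 0: (44 xor 3d) xor 72 = 79 xor 72 = 0b
byte 1: (48 xor 70) xor 6f = 38 xor 6f = 57
byte 2: (35 xor 1c) xor 6f = 29 xor 6f = 46
byte 3: (9f xor a1) xor 74 = 3e xor 74 = 4a
byte 4: (d6 xor a6) xor 3a = 70 xor 3a = 4a
byte 5: (f2 xor 2c) xor 78 = de xor 78 = a6
byte 6: (1a xor f7) xor 20 = ed xor 20 = cd
byte 7: (fb xor c0) xor 6b = 3b xor 6b = 50
byte 8: (77 xor 9a) xor 65 = ed xor 65 = 88
byte 9: (a8 xor d6) xor 79 = 7e xor 79 = 07
byte 10: (ba xor 96) xor 3d = 2c xor 3d = 11
byte 11: (7f xor 4b) xor 30 = 34 xor 30 = 04
byte 12: (a1 xor dd) xor 78 = 7c xor 78 = 04
byte 13: (b0 xor bf) xor 20 = 0f xor 20 = 2f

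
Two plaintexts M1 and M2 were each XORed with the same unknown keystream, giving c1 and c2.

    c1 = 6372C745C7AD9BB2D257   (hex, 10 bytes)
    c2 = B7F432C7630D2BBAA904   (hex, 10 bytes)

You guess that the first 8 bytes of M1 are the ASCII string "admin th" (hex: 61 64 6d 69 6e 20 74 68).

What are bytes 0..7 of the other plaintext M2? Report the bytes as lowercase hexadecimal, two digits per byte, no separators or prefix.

b5e298ebca80c460

First, c1 ⊕ c2 = (M1 ⊕ K) ⊕ (M2 ⊕ K) = M1 ⊕ M2, so the key drops out. Then M2 = (M1 ⊕ M2) ⊕ M1 over the first 8 bytes.
byte 0: (63 ^ b7) ^ 61 = d4 ^ 61 = b5
byte 1: (72 ^ f4) ^ 64 = 86 ^ 64 = e2
byte 2: (c7 ^ 32) ^ 6d = f5 ^ 6d = 98
byte 3: (45 ^ c7) ^ 69 = 82 ^ 69 = eb
byte 4: (c7 ^ 63) ^ 6e = a4 ^ 6e = ca
byte 5: (ad ^ 0d) ^ 20 = a0 ^ 20 = 80
byte 6: (9b ^ 2b) ^ 74 = b0 ^ 74 = c4
byte 7: (b2 ^ ba) ^ 68 = 08 ^ 68 = 60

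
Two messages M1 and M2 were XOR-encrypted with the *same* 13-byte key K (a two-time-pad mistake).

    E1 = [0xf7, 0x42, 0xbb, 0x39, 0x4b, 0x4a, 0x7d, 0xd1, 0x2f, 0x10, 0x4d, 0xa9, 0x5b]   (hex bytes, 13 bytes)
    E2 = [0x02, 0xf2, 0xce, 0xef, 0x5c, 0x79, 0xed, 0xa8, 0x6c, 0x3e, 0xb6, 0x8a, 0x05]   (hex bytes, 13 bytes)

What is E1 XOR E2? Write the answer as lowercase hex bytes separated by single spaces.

f5 b0 75 d6 17 33 90 79 43 2e fb 23 5e

E1 ⊕ E2 = (M1 ⊕ K) ⊕ (M2 ⊕ K) = M1 ⊕ M2 — the shared key cancels under XOR.
byte 0: 11110111 ^ 00000010 = 11110101
byte 1: 01000010 ^ 11110010 = 10110000
byte 2: 10111011 ^ 11001110 = 01110101
byte 3: 00111001 ^ 11101111 = 11010110
byte 4: 01001011 ^ 01011100 = 00010111
byte 5: 01001010 ^ 01111001 = 00110011
byte 6: 01111101 ^ 11101101 = 10010000
byte 7: 11010001 ^ 10101000 = 01111001
byte 8: 00101111 ^ 01101100 = 01000011
byte 9: 00010000 ^ 00111110 = 00101110
byte 10: 01001101 ^ 10110110 = 11111011
byte 11: 10101001 ^ 10001010 = 00100011
byte 12: 01011011 ^ 00000101 = 01011110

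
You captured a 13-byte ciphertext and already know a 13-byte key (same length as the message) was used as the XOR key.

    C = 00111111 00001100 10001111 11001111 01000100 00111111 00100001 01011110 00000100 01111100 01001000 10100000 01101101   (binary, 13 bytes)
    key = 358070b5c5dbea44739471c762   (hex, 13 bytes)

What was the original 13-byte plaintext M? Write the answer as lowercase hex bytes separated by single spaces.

0a 8c ff 7a 81 e4 cb 1a 77 e8 39 67 0f

XOR is its own inverse, so applying the key byte-wise gives the result directly.
byte 0:  63 XOR  53 =  10
byte 1:  12 XOR 128 = 140
byte 2: 143 XOR 112 = 255
byte 3: 207 XOR 181 = 122
byte 4:  68 XOR 197 = 129
byte 5:  63 XOR 219 = 228
byte 6:  33 XOR 234 = 203
byte 7:  94 XOR  68 =  26
byte 8:   4 XOR 115 = 119
byte 9: 124 XOR 148 = 232
byte 10:  72 XOR 113 =  57
byte 11: 160 XOR 199 = 103
byte 12: 109 XOR  98 =  15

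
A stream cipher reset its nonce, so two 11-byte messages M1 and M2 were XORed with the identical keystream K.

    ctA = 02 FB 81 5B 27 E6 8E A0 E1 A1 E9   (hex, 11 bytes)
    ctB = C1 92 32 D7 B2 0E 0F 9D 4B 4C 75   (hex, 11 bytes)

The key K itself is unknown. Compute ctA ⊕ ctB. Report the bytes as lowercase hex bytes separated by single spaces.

c3 69 b3 8c 95 e8 81 3d aa ed 9c

ctA ⊕ ctB = (M1 ⊕ K) ⊕ (M2 ⊕ K) = M1 ⊕ M2 — the shared key cancels under XOR.
02 ^ c1 = c3
fb ^ 92 = 69
81 ^ 32 = b3
5b ^ d7 = 8c
27 ^ b2 = 95
e6 ^ 0e = e8
8e ^ 0f = 81
a0 ^ 9d = 3d
e1 ^ 4b = aa
a1 ^ 4c = ed
e9 ^ 75 = 9c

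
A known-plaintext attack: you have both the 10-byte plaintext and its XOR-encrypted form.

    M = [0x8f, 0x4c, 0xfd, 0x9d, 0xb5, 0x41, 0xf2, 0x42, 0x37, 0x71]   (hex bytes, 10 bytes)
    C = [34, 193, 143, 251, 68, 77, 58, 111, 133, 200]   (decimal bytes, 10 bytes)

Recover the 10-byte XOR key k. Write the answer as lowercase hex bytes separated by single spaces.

ad 8d 72 66 f1 0c c8 2d b2 b9

Since C = M ⊕ k, XORing both sides with M gives k = M ⊕ C.
10001111 ⊕ 00100010 = 10101101
01001100 ⊕ 11000001 = 10001101
11111101 ⊕ 10001111 = 01110010
10011101 ⊕ 11111011 = 01100110
10110101 ⊕ 01000100 = 11110001
01000001 ⊕ 01001101 = 00001100
11110010 ⊕ 00111010 = 11001000
01000010 ⊕ 01101111 = 00101101
00110111 ⊕ 10000101 = 10110010
01110001 ⊕ 11001000 = 10111001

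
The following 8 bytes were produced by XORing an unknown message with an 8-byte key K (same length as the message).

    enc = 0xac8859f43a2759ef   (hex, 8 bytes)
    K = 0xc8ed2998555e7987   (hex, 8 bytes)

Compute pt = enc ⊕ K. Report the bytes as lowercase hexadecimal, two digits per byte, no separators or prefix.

XOR is its own inverse, so applying the key byte-wise gives the result directly.
byte 0: 172 ⊕ 200 = 100
byte 1: 136 ⊕ 237 = 101
byte 2:  89 ⊕  41 = 112
byte 3: 244 ⊕ 152 = 108
byte 4:  58 ⊕  85 = 111
byte 5:  39 ⊕  94 = 121
byte 6:  89 ⊕ 121 =  32
byte 7: 239 ⊕ 135 = 104

6465706c6f792068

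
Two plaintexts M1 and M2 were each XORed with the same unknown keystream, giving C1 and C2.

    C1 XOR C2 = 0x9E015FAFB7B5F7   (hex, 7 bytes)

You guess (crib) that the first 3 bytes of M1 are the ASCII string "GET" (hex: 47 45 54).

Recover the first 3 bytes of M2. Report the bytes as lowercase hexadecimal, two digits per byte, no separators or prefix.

d9440b

Since C1 ⊕ C2 = M1 ⊕ M2, XORing with the guessed M1 bytes yields the corresponding M2 bytes: M2 = (C1 ⊕ C2) ⊕ M1.
byte 0: 10011110 ^ 01000111 = 11011001
byte 1: 00000001 ^ 01000101 = 01000100
byte 2: 01011111 ^ 01010100 = 00001011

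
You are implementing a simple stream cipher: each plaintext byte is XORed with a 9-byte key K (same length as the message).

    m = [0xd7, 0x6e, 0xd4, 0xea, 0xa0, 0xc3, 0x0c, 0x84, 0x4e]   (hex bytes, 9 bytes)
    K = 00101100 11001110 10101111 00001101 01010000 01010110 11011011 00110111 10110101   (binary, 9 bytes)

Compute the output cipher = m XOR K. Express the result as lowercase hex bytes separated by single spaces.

byte 0: d7 ⊕ 2c = fb
byte 1: 6e ⊕ ce = a0
byte 2: d4 ⊕ af = 7b
byte 3: ea ⊕ 0d = e7
byte 4: a0 ⊕ 50 = f0
byte 5: c3 ⊕ 56 = 95
byte 6: 0c ⊕ db = d7
byte 7: 84 ⊕ 37 = b3
byte 8: 4e ⊕ b5 = fb

fb a0 7b e7 f0 95 d7 b3 fb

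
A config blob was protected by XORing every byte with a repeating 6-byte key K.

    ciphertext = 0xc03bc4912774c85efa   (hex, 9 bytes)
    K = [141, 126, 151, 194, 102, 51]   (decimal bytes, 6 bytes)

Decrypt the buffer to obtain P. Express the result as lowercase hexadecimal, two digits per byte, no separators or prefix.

The 6-byte key repeats, so the effective keystream is 8d 7e 97 c2 66 33 8d 7e 97.
byte 0: 11000000 ^ 10001101 = 01001101
byte 1: 00111011 ^ 01111110 = 01000101
byte 2: 11000100 ^ 10010111 = 01010011
byte 3: 10010001 ^ 11000010 = 01010011
byte 4: 00100111 ^ 01100110 = 01000001
byte 5: 01110100 ^ 00110011 = 01000111
byte 6: 11001000 ^ 10001101 = 01000101
byte 7: 01011110 ^ 01111110 = 00100000
byte 8: 11111010 ^ 10010111 = 01101101

4d455353414745206d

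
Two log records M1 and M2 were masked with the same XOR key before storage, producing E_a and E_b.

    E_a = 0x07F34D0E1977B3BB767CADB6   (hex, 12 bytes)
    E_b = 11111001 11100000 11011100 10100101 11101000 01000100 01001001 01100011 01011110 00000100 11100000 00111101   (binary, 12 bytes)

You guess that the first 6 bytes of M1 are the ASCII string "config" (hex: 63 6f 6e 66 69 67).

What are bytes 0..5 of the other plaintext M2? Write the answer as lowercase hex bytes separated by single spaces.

9d 7c ff cd 98 54

First, E_a ⊕ E_b = (M1 ⊕ K) ⊕ (M2 ⊕ K) = M1 ⊕ M2, so the key drops out. Then M2 = (M1 ⊕ M2) ⊕ M1 over the first 6 bytes.
byte 0: (07 ^ f9) ^ 63 = fe ^ 63 = 9d
byte 1: (f3 ^ e0) ^ 6f = 13 ^ 6f = 7c
byte 2: (4d ^ dc) ^ 6e = 91 ^ 6e = ff
byte 3: (0e ^ a5) ^ 66 = ab ^ 66 = cd
byte 4: (19 ^ e8) ^ 69 = f1 ^ 69 = 98
byte 5: (77 ^ 44) ^ 67 = 33 ^ 67 = 54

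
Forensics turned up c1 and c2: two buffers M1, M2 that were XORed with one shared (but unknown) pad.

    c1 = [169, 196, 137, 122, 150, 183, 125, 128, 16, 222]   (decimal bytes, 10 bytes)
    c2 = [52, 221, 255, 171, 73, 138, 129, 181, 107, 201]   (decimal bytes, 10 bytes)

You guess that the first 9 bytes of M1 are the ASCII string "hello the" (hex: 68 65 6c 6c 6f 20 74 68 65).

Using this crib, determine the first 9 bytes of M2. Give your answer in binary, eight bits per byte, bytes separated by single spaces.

First, c1 ⊕ c2 = (M1 ⊕ K) ⊕ (M2 ⊕ K) = M1 ⊕ M2, so the key drops out. Then M2 = (M1 ⊕ M2) ⊕ M1 over the first 9 bytes.
byte 0: (a9 ⊕ 34) ⊕ 68 = 9d ⊕ 68 = f5
byte 1: (c4 ⊕ dd) ⊕ 65 = 19 ⊕ 65 = 7c
byte 2: (89 ⊕ ff) ⊕ 6c = 76 ⊕ 6c = 1a
byte 3: (7a ⊕ ab) ⊕ 6c = d1 ⊕ 6c = bd
byte 4: (96 ⊕ 49) ⊕ 6f = df ⊕ 6f = b0
byte 5: (b7 ⊕ 8a) ⊕ 20 = 3d ⊕ 20 = 1d
byte 6: (7d ⊕ 81) ⊕ 74 = fc ⊕ 74 = 88
byte 7: (80 ⊕ b5) ⊕ 68 = 35 ⊕ 68 = 5d
byte 8: (10 ⊕ 6b) ⊕ 65 = 7b ⊕ 65 = 1e

11110101 01111100 00011010 10111101 10110000 00011101 10001000 01011101 00011110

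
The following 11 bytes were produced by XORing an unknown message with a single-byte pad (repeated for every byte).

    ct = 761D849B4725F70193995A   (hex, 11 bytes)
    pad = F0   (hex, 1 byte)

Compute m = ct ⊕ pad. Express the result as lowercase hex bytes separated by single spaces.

86 ed 74 6b b7 d5 07 f1 63 69 aa

The 1-byte key repeats, so the effective keystream is f0 f0 f0 f0 f0 f0 f0 f0 f0 f0 f0.
byte 0: 76 XOR f0 = 86
byte 1: 1d XOR f0 = ed
byte 2: 84 XOR f0 = 74
byte 3: 9b XOR f0 = 6b
byte 4: 47 XOR f0 = b7
byte 5: 25 XOR f0 = d5
byte 6: f7 XOR f0 = 07
byte 7: 01 XOR f0 = f1
byte 8: 93 XOR f0 = 63
byte 9: 99 XOR f0 = 69
byte 10: 5a XOR f0 = aa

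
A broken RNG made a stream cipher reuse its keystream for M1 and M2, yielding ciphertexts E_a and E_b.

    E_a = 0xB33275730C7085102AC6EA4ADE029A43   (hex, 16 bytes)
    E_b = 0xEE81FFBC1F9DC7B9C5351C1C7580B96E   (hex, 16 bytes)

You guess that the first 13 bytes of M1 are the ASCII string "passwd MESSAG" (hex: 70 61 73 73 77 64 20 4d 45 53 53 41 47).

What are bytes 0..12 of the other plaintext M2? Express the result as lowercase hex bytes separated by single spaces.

2d d2 f9 bc 64 89 62 e4 aa a0 a5 17 ec

First, E_a ⊕ E_b = (M1 ⊕ K) ⊕ (M2 ⊕ K) = M1 ⊕ M2, so the key drops out. Then M2 = (M1 ⊕ M2) ⊕ M1 over the first 13 bytes.
byte 0: (b3 XOR ee) XOR 70 = 5d XOR 70 = 2d
byte 1: (32 XOR 81) XOR 61 = b3 XOR 61 = d2
byte 2: (75 XOR ff) XOR 73 = 8a XOR 73 = f9
byte 3: (73 XOR bc) XOR 73 = cf XOR 73 = bc
byte 4: (0c XOR 1f) XOR 77 = 13 XOR 77 = 64
byte 5: (70 XOR 9d) XOR 64 = ed XOR 64 = 89
byte 6: (85 XOR c7) XOR 20 = 42 XOR 20 = 62
byte 7: (10 XOR b9) XOR 4d = a9 XOR 4d = e4
byte 8: (2a XOR c5) XOR 45 = ef XOR 45 = aa
byte 9: (c6 XOR 35) XOR 53 = f3 XOR 53 = a0
byte 10: (ea XOR 1c) XOR 53 = f6 XOR 53 = a5
byte 11: (4a XOR 1c) XOR 41 = 56 XOR 41 = 17
byte 12: (de XOR 75) XOR 47 = ab XOR 47 = ec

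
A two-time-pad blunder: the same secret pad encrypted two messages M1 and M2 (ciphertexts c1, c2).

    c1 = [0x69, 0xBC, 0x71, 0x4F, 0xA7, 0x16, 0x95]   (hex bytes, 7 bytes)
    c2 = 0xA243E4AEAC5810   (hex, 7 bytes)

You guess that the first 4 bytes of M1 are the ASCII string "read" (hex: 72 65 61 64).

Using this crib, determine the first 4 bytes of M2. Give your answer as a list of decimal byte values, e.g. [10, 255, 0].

First, c1 ⊕ c2 = (M1 ⊕ K) ⊕ (M2 ⊕ K) = M1 ⊕ M2, so the key drops out. Then M2 = (M1 ⊕ M2) ⊕ M1 over the first 4 bytes.
byte 0: (69 ⊕ a2) ⊕ 72 = cb ⊕ 72 = b9
byte 1: (bc ⊕ 43) ⊕ 65 = ff ⊕ 65 = 9a
byte 2: (71 ⊕ e4) ⊕ 61 = 95 ⊕ 61 = f4
byte 3: (4f ⊕ ae) ⊕ 64 = e1 ⊕ 64 = 85

[185, 154, 244, 133]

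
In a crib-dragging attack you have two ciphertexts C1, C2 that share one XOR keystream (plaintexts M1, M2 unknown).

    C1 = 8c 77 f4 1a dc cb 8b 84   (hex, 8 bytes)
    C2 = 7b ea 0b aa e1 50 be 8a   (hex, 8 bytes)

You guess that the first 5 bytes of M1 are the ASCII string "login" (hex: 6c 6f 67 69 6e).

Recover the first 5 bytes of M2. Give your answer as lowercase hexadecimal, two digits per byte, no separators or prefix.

9bf298d953

First, C1 ⊕ C2 = (M1 ⊕ K) ⊕ (M2 ⊕ K) = M1 ⊕ M2, so the key drops out. Then M2 = (M1 ⊕ M2) ⊕ M1 over the first 5 bytes.
byte 0: (8c ^ 7b) ^ 6c = f7 ^ 6c = 9b
byte 1: (77 ^ ea) ^ 6f = 9d ^ 6f = f2
byte 2: (f4 ^ 0b) ^ 67 = ff ^ 67 = 98
byte 3: (1a ^ aa) ^ 69 = b0 ^ 69 = d9
byte 4: (dc ^ e1) ^ 6e = 3d ^ 6e = 53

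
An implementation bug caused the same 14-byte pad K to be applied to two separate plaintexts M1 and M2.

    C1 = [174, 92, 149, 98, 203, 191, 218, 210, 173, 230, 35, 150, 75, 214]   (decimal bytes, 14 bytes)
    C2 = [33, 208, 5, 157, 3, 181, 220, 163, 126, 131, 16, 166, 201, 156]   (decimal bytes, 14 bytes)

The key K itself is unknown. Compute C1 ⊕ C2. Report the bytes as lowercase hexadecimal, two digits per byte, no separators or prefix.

C1 ⊕ C2 = (M1 ⊕ K) ⊕ (M2 ⊕ K) = M1 ⊕ M2 — the shared key cancels under XOR.
byte 0: ae xor 21 = 8f
byte 1: 5c xor d0 = 8c
byte 2: 95 xor 05 = 90
byte 3: 62 xor 9d = ff
byte 4: cb xor 03 = c8
byte 5: bf xor b5 = 0a
byte 6: da xor dc = 06
byte 7: d2 xor a3 = 71
byte 8: ad xor 7e = d3
byte 9: e6 xor 83 = 65
byte 10: 23 xor 10 = 33
byte 11: 96 xor a6 = 30
byte 12: 4b xor c9 = 82
byte 13: d6 xor 9c = 4a

8f8c90ffc80a0671d3653330824a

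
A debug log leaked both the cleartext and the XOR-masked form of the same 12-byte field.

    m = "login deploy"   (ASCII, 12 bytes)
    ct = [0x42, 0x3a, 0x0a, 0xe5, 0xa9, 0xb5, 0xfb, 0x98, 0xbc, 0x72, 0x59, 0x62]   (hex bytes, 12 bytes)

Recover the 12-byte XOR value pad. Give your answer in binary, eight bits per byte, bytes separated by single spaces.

00101110 01010101 01101101 10001100 11000111 10010101 10011111 11111101 11001100 00011110 00110110 00011011

Since ct = m ⊕ pad, XORing both sides with m gives pad = m ⊕ ct.
6c ⊕ 42 = 2e
6f ⊕ 3a = 55
67 ⊕ 0a = 6d
69 ⊕ e5 = 8c
6e ⊕ a9 = c7
20 ⊕ b5 = 95
64 ⊕ fb = 9f
65 ⊕ 98 = fd
70 ⊕ bc = cc
6c ⊕ 72 = 1e
6f ⊕ 59 = 36
79 ⊕ 62 = 1b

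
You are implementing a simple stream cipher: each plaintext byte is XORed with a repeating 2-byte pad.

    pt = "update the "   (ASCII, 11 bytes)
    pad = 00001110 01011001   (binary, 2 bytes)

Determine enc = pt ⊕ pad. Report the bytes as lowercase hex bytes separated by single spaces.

The 2-byte key repeats, so the effective keystream is 0e 59 0e 59 0e 59 0e 59 0e 59 0e.
byte 0: 117 xor  14 = 123
byte 1: 112 xor  89 =  41
byte 2: 100 xor  14 = 106
byte 3:  97 xor  89 =  56
byte 4: 116 xor  14 = 122
byte 5: 101 xor  89 =  60
byte 6:  32 xor  14 =  46
byte 7: 116 xor  89 =  45
byte 8: 104 xor  14 = 102
byte 9: 101 xor  89 =  60
byte 10:  32 xor  14 =  46

7b 29 6a 38 7a 3c 2e 2d 66 3c 2e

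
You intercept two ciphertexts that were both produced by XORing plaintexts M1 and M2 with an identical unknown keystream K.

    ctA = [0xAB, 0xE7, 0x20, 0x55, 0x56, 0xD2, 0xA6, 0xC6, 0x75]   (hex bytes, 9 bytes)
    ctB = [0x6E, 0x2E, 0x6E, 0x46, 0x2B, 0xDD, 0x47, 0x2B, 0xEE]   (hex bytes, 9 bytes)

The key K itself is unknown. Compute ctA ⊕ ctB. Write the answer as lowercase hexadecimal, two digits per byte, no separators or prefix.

c5c94e137d0fe1ed9b

ctA ⊕ ctB = (M1 ⊕ K) ⊕ (M2 ⊕ K) = M1 ⊕ M2 — the shared key cancels under XOR.
ab XOR 6e = c5
e7 XOR 2e = c9
20 XOR 6e = 4e
55 XOR 46 = 13
56 XOR 2b = 7d
d2 XOR dd = 0f
a6 XOR 47 = e1
c6 XOR 2b = ed
75 XOR ee = 9b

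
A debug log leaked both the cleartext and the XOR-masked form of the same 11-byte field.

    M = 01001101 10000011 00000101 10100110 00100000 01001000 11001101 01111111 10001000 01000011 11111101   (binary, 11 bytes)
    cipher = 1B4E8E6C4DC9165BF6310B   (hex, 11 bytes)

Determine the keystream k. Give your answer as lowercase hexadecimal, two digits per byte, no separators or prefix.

56cd8bca6d81db247e72f6

Since cipher = M ⊕ k, XORing both sides with M gives k = M ⊕ cipher.
4d xor 1b = 56
83 xor 4e = cd
05 xor 8e = 8b
a6 xor 6c = ca
20 xor 4d = 6d
48 xor c9 = 81
cd xor 16 = db
7f xor 5b = 24
88 xor f6 = 7e
43 xor 31 = 72
fd xor 0b = f6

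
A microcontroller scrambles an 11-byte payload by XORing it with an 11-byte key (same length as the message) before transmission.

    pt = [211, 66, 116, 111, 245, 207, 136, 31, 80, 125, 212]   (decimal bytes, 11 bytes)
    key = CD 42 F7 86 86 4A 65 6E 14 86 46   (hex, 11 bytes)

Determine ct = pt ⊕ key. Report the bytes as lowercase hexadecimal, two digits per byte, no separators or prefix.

1e0083e97385ed7144fb92

XOR is its own inverse, so applying the key byte-wise gives the result directly.
11010011 ⊕ 11001101 = 00011110
01000010 ⊕ 01000010 = 00000000
01110100 ⊕ 11110111 = 10000011
01101111 ⊕ 10000110 = 11101001
11110101 ⊕ 10000110 = 01110011
11001111 ⊕ 01001010 = 10000101
10001000 ⊕ 01100101 = 11101101
00011111 ⊕ 01101110 = 01110001
01010000 ⊕ 00010100 = 01000100
01111101 ⊕ 10000110 = 11111011
11010100 ⊕ 01000110 = 10010010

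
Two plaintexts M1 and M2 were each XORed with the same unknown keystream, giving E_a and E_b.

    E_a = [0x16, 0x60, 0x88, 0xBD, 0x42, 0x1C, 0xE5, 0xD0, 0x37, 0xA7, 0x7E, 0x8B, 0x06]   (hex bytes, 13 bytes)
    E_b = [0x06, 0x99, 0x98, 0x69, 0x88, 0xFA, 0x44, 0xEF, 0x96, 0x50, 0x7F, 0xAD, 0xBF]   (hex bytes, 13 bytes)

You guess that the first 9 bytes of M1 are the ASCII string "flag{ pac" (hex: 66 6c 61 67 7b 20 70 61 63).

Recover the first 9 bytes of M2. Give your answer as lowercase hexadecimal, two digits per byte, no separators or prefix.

First, E_a ⊕ E_b = (M1 ⊕ K) ⊕ (M2 ⊕ K) = M1 ⊕ M2, so the key drops out. Then M2 = (M1 ⊕ M2) ⊕ M1 over the first 9 bytes.
byte 0: (16 XOR 06) XOR 66 = 10 XOR 66 = 76
byte 1: (60 XOR 99) XOR 6c = f9 XOR 6c = 95
byte 2: (88 XOR 98) XOR 61 = 10 XOR 61 = 71
byte 3: (bd XOR 69) XOR 67 = d4 XOR 67 = b3
byte 4: (42 XOR 88) XOR 7b = ca XOR 7b = b1
byte 5: (1c XOR fa) XOR 20 = e6 XOR 20 = c6
byte 6: (e5 XOR 44) XOR 70 = a1 XOR 70 = d1
byte 7: (d0 XOR ef) XOR 61 = 3f XOR 61 = 5e
byte 8: (37 XOR 96) XOR 63 = a1 XOR 63 = c2

769571b3b1c6d15ec2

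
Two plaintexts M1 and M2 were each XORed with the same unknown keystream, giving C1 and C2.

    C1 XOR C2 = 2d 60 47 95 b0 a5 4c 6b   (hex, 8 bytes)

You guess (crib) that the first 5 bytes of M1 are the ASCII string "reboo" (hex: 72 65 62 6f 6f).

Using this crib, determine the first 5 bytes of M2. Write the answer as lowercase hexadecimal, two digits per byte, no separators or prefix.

5f0525fadf

Since C1 ⊕ C2 = M1 ⊕ M2, XORing with the guessed M1 bytes yields the corresponding M2 bytes: M2 = (C1 ⊕ C2) ⊕ M1.
2d ^ 72 = 5f
60 ^ 65 = 05
47 ^ 62 = 25
95 ^ 6f = fa
b0 ^ 6f = df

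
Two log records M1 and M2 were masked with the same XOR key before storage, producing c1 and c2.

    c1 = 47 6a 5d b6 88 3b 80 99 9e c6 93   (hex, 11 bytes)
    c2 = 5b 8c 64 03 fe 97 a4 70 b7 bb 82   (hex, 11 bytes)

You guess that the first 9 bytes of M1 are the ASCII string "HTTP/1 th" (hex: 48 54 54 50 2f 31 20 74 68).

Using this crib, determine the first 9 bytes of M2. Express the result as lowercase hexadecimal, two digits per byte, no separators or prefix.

54b26de5599d049d41

First, c1 ⊕ c2 = (M1 ⊕ K) ⊕ (M2 ⊕ K) = M1 ⊕ M2, so the key drops out. Then M2 = (M1 ⊕ M2) ⊕ M1 over the first 9 bytes.
byte 0: (47 xor 5b) xor 48 = 1c xor 48 = 54
byte 1: (6a xor 8c) xor 54 = e6 xor 54 = b2
byte 2: (5d xor 64) xor 54 = 39 xor 54 = 6d
byte 3: (b6 xor 03) xor 50 = b5 xor 50 = e5
byte 4: (88 xor fe) xor 2f = 76 xor 2f = 59
byte 5: (3b xor 97) xor 31 = ac xor 31 = 9d
byte 6: (80 xor a4) xor 20 = 24 xor 20 = 04
byte 7: (99 xor 70) xor 74 = e9 xor 74 = 9d
byte 8: (9e xor b7) xor 68 = 29 xor 68 = 41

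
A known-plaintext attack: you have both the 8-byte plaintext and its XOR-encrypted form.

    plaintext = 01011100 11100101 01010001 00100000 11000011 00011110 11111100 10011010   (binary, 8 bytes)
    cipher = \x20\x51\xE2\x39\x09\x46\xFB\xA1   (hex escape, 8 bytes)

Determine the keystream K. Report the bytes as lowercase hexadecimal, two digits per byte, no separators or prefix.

Since cipher = plaintext ⊕ K, XORing both sides with plaintext gives K = plaintext ⊕ cipher.
5c xor 20 = 7c
e5 xor 51 = b4
51 xor e2 = b3
20 xor 39 = 19
c3 xor 09 = ca
1e xor 46 = 58
fc xor fb = 07
9a xor a1 = 3b

7cb4b319ca58073b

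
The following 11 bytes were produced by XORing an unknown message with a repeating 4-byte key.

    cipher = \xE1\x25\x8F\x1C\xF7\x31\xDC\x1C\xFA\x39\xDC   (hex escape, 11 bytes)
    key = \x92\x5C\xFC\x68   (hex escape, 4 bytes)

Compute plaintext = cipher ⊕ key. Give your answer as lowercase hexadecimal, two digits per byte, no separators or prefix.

73797374656d2074686520

The 4-byte key repeats, so the effective keystream is 92 5c fc 68 92 5c fc 68 92 5c fc.
byte 0: e1 ⊕ 92 = 73
byte 1: 25 ⊕ 5c = 79
byte 2: 8f ⊕ fc = 73
byte 3: 1c ⊕ 68 = 74
byte 4: f7 ⊕ 92 = 65
byte 5: 31 ⊕ 5c = 6d
byte 6: dc ⊕ fc = 20
byte 7: 1c ⊕ 68 = 74
byte 8: fa ⊕ 92 = 68
byte 9: 39 ⊕ 5c = 65
byte 10: dc ⊕ fc = 20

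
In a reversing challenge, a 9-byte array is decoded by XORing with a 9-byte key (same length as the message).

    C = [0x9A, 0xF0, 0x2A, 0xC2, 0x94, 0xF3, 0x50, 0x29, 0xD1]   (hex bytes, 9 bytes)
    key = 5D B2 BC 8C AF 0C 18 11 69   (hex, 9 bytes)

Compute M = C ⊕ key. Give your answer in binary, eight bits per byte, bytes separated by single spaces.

11000111 01000010 10010110 01001110 00111011 11111111 01001000 00111000 10111000

9a xor 5d = c7
f0 xor b2 = 42
2a xor bc = 96
c2 xor 8c = 4e
94 xor af = 3b
f3 xor 0c = ff
50 xor 18 = 48
29 xor 11 = 38
d1 xor 69 = b8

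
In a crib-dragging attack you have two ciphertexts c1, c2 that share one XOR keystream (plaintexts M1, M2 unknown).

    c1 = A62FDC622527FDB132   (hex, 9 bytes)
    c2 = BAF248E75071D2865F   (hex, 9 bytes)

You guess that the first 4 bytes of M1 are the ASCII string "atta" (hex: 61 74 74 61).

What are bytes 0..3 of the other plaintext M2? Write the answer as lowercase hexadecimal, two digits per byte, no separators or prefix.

7da9e0e4

First, c1 ⊕ c2 = (M1 ⊕ K) ⊕ (M2 ⊕ K) = M1 ⊕ M2, so the key drops out. Then M2 = (M1 ⊕ M2) ⊕ M1 over the first 4 bytes.
byte 0: (a6 xor ba) xor 61 = 1c xor 61 = 7d
byte 1: (2f xor f2) xor 74 = dd xor 74 = a9
byte 2: (dc xor 48) xor 74 = 94 xor 74 = e0
byte 3: (62 xor e7) xor 61 = 85 xor 61 = e4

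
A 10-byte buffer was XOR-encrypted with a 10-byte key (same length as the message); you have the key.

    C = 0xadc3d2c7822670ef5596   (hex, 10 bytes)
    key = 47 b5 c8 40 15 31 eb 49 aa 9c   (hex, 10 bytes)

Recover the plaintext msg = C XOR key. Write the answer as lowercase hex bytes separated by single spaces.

ea 76 1a 87 97 17 9b a6 ff 0a

ad ⊕ 47 = ea
c3 ⊕ b5 = 76
d2 ⊕ c8 = 1a
c7 ⊕ 40 = 87
82 ⊕ 15 = 97
26 ⊕ 31 = 17
70 ⊕ eb = 9b
ef ⊕ 49 = a6
55 ⊕ aa = ff
96 ⊕ 9c = 0a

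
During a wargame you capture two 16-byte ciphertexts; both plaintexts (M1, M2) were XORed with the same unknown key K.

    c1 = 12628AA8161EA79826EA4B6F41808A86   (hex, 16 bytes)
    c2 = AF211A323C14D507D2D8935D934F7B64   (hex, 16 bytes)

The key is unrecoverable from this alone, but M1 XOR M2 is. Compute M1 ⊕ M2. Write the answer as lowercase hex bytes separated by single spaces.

c1 ⊕ c2 = (M1 ⊕ K) ⊕ (M2 ⊕ K) = M1 ⊕ M2 — the shared key cancels under XOR.
byte 0: 12 xor af = bd
byte 1: 62 xor 21 = 43
byte 2: 8a xor 1a = 90
byte 3: a8 xor 32 = 9a
byte 4: 16 xor 3c = 2a
byte 5: 1e xor 14 = 0a
byte 6: a7 xor d5 = 72
byte 7: 98 xor 07 = 9f
byte 8: 26 xor d2 = f4
byte 9: ea xor d8 = 32
byte 10: 4b xor 93 = d8
byte 11: 6f xor 5d = 32
byte 12: 41 xor 93 = d2
byte 13: 80 xor 4f = cf
byte 14: 8a xor 7b = f1
byte 15: 86 xor 64 = e2

bd 43 90 9a 2a 0a 72 9f f4 32 d8 32 d2 cf f1 e2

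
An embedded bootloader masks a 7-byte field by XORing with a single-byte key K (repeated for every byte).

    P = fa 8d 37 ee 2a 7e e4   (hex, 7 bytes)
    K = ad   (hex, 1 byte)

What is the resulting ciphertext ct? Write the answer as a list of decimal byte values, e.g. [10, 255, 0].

The 1-byte key repeats, so the effective keystream is ad ad ad ad ad ad ad.
byte 0: 250 ⊕ 173 =  87
byte 1: 141 ⊕ 173 =  32
byte 2:  55 ⊕ 173 = 154
byte 3: 238 ⊕ 173 =  67
byte 4:  42 ⊕ 173 = 135
byte 5: 126 ⊕ 173 = 211
byte 6: 228 ⊕ 173 =  73

[87, 32, 154, 67, 135, 211, 73]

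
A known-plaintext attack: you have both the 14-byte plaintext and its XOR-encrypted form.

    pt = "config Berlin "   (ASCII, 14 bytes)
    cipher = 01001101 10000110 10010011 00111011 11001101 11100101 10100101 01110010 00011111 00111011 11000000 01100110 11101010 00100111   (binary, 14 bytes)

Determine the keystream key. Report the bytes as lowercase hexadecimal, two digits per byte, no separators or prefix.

Since cipher = pt ⊕ key, XORing both sides with pt gives key = pt ⊕ cipher.
63 xor 4d = 2e
6f xor 86 = e9
6e xor 93 = fd
66 xor 3b = 5d
69 xor cd = a4
67 xor e5 = 82
20 xor a5 = 85
42 xor 72 = 30
65 xor 1f = 7a
72 xor 3b = 49
6c xor c0 = ac
69 xor 66 = 0f
6e xor ea = 84
20 xor 27 = 07

2ee9fd5da48285307a49ac0f8407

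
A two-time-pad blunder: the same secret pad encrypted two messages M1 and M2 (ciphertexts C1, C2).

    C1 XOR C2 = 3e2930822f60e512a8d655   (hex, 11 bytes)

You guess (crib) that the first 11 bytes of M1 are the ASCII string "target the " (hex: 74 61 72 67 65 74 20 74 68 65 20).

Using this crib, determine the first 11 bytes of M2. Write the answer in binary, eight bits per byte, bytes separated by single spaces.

Since C1 ⊕ C2 = M1 ⊕ M2, XORing with the guessed M1 bytes yields the corresponding M2 bytes: M2 = (C1 ⊕ C2) ⊕ M1.
byte 0:  62 ^ 116 =  74
byte 1:  41 ^  97 =  72
byte 2:  48 ^ 114 =  66
byte 3: 130 ^ 103 = 229
byte 4:  47 ^ 101 =  74
byte 5:  96 ^ 116 =  20
byte 6: 229 ^  32 = 197
byte 7:  18 ^ 116 = 102
byte 8: 168 ^ 104 = 192
byte 9: 214 ^ 101 = 179
byte 10:  85 ^  32 = 117

01001010 01001000 01000010 11100101 01001010 00010100 11000101 01100110 11000000 10110011 01110101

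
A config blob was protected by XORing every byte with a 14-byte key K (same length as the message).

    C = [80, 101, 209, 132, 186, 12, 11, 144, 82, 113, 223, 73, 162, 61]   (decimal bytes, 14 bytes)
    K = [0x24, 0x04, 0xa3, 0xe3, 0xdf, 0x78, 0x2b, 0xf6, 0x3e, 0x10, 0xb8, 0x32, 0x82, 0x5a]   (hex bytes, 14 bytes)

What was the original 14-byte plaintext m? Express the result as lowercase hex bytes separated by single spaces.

XOR is its own inverse, so applying the key byte-wise gives the result directly.
byte 0:  80 ^  36 = 116
byte 1: 101 ^   4 =  97
byte 2: 209 ^ 163 = 114
byte 3: 132 ^ 227 = 103
byte 4: 186 ^ 223 = 101
byte 5:  12 ^ 120 = 116
byte 6:  11 ^  43 =  32
byte 7: 144 ^ 246 = 102
byte 8:  82 ^  62 = 108
byte 9: 113 ^  16 =  97
byte 10: 223 ^ 184 = 103
byte 11:  73 ^  50 = 123
byte 12: 162 ^ 130 =  32
byte 13:  61 ^  90 = 103

74 61 72 67 65 74 20 66 6c 61 67 7b 20 67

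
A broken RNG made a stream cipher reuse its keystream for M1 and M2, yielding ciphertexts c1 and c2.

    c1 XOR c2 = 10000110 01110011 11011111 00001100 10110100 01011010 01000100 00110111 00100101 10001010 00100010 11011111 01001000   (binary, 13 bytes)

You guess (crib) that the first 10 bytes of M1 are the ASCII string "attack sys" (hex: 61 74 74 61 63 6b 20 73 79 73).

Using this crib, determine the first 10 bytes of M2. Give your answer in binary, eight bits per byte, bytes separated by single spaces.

Since c1 ⊕ c2 = M1 ⊕ M2, XORing with the guessed M1 bytes yields the corresponding M2 bytes: M2 = (c1 ⊕ c2) ⊕ M1.
byte 0: 86 XOR 61 = e7
byte 1: 73 XOR 74 = 07
byte 2: df XOR 74 = ab
byte 3: 0c XOR 61 = 6d
byte 4: b4 XOR 63 = d7
byte 5: 5a XOR 6b = 31
byte 6: 44 XOR 20 = 64
byte 7: 37 XOR 73 = 44
byte 8: 25 XOR 79 = 5c
byte 9: 8a XOR 73 = f9

11100111 00000111 10101011 01101101 11010111 00110001 01100100 01000100 01011100 11111001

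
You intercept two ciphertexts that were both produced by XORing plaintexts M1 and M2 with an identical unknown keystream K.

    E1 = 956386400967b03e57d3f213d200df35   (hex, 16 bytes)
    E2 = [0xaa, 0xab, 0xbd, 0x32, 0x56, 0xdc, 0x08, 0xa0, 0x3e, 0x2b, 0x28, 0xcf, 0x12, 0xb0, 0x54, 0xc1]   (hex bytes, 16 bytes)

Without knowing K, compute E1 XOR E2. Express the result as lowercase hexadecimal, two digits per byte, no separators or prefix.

E1 ⊕ E2 = (M1 ⊕ K) ⊕ (M2 ⊕ K) = M1 ⊕ M2 — the shared key cancels under XOR.
95 xor aa = 3f
63 xor ab = c8
86 xor bd = 3b
40 xor 32 = 72
09 xor 56 = 5f
67 xor dc = bb
b0 xor 08 = b8
3e xor a0 = 9e
57 xor 3e = 69
d3 xor 2b = f8
f2 xor 28 = da
13 xor cf = dc
d2 xor 12 = c0
00 xor b0 = b0
df xor 54 = 8b
35 xor c1 = f4

3fc83b725fbbb89e69f8dadcc0b08bf4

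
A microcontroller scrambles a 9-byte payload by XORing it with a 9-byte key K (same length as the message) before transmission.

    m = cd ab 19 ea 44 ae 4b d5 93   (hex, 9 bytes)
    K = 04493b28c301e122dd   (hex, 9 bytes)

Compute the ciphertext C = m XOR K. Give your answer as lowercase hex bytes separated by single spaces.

c9 e2 22 c2 87 af aa f7 4e

byte 0: cd ⊕ 04 = c9
byte 1: ab ⊕ 49 = e2
byte 2: 19 ⊕ 3b = 22
byte 3: ea ⊕ 28 = c2
byte 4: 44 ⊕ c3 = 87
byte 5: ae ⊕ 01 = af
byte 6: 4b ⊕ e1 = aa
byte 7: d5 ⊕ 22 = f7
byte 8: 93 ⊕ dd = 4e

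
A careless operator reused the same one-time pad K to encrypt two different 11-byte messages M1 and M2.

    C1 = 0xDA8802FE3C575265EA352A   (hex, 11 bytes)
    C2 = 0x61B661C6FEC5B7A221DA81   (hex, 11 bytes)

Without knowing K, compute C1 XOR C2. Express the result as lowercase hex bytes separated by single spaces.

C1 ⊕ C2 = (M1 ⊕ K) ⊕ (M2 ⊕ K) = M1 ⊕ M2 — the shared key cancels under XOR.
11011010 ⊕ 01100001 = 10111011
10001000 ⊕ 10110110 = 00111110
00000010 ⊕ 01100001 = 01100011
11111110 ⊕ 11000110 = 00111000
00111100 ⊕ 11111110 = 11000010
01010111 ⊕ 11000101 = 10010010
01010010 ⊕ 10110111 = 11100101
01100101 ⊕ 10100010 = 11000111
11101010 ⊕ 00100001 = 11001011
00110101 ⊕ 11011010 = 11101111
00101010 ⊕ 10000001 = 10101011

bb 3e 63 38 c2 92 e5 c7 cb ef ab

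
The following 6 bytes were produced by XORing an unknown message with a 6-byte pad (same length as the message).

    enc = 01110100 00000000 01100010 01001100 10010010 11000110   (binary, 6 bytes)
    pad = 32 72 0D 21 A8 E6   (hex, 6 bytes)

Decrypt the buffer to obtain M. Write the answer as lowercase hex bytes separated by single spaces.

46 72 6f 6d 3a 20

XOR is its own inverse, so applying the key byte-wise gives the result directly.
116 XOR  50 =  70
  0 XOR 114 = 114
 98 XOR  13 = 111
 76 XOR  33 = 109
146 XOR 168 =  58
198 XOR 230 =  32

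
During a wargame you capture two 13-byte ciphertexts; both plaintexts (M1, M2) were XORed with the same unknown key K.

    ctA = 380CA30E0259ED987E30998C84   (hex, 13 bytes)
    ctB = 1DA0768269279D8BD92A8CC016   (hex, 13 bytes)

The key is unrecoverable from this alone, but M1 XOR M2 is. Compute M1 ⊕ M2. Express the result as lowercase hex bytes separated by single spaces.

25 ac d5 8c 6b 7e 70 13 a7 1a 15 4c 92

ctA ⊕ ctB = (M1 ⊕ K) ⊕ (M2 ⊕ K) = M1 ⊕ M2 — the shared key cancels under XOR.
38 XOR 1d = 25
0c XOR a0 = ac
a3 XOR 76 = d5
0e XOR 82 = 8c
02 XOR 69 = 6b
59 XOR 27 = 7e
ed XOR 9d = 70
98 XOR 8b = 13
7e XOR d9 = a7
30 XOR 2a = 1a
99 XOR 8c = 15
8c XOR c0 = 4c
84 XOR 16 = 92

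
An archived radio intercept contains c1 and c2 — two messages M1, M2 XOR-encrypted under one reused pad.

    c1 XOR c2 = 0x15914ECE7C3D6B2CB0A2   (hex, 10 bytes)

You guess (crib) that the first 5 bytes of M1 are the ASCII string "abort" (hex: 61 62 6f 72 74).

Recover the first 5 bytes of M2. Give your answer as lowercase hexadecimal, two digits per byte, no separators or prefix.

Since c1 ⊕ c2 = M1 ⊕ M2, XORing with the guessed M1 bytes yields the corresponding M2 bytes: M2 = (c1 ⊕ c2) ⊕ M1.
00010101 XOR 01100001 = 01110100
10010001 XOR 01100010 = 11110011
01001110 XOR 01101111 = 00100001
11001110 XOR 01110010 = 10111100
01111100 XOR 01110100 = 00001000

74f321bc08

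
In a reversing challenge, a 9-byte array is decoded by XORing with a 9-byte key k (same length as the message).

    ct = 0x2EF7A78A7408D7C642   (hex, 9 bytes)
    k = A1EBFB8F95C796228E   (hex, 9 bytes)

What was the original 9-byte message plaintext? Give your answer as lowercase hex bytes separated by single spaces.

8f 1c 5c 05 e1 cf 41 e4 cc

XOR is its own inverse, so applying the key byte-wise gives the result directly.
2e ⊕ a1 = 8f
f7 ⊕ eb = 1c
a7 ⊕ fb = 5c
8a ⊕ 8f = 05
74 ⊕ 95 = e1
08 ⊕ c7 = cf
d7 ⊕ 96 = 41
c6 ⊕ 22 = e4
42 ⊕ 8e = cc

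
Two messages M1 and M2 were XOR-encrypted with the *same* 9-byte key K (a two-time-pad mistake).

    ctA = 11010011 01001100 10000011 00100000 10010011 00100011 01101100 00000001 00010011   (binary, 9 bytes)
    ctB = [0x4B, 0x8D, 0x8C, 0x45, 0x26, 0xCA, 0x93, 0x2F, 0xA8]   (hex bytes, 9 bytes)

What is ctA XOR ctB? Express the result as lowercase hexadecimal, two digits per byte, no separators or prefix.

ctA ⊕ ctB = (M1 ⊕ K) ⊕ (M2 ⊕ K) = M1 ⊕ M2 — the shared key cancels under XOR.
byte 0: d3 ^ 4b = 98
byte 1: 4c ^ 8d = c1
byte 2: 83 ^ 8c = 0f
byte 3: 20 ^ 45 = 65
byte 4: 93 ^ 26 = b5
byte 5: 23 ^ ca = e9
byte 6: 6c ^ 93 = ff
byte 7: 01 ^ 2f = 2e
byte 8: 13 ^ a8 = bb

98c10f65b5e9ff2ebb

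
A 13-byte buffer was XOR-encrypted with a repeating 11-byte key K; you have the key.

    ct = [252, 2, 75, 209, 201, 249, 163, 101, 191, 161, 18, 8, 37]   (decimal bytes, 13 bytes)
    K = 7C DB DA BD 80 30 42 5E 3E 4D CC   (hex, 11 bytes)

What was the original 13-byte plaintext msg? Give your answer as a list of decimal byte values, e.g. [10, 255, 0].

[128, 217, 145, 108, 73, 201, 225, 59, 129, 236, 222, 116, 254]

The 11-byte key repeats, so the effective keystream is 7c db da bd 80 30 42 5e 3e 4d cc 7c db.
byte 0: 252 ⊕ 124 = 128
byte 1:   2 ⊕ 219 = 217
byte 2:  75 ⊕ 218 = 145
byte 3: 209 ⊕ 189 = 108
byte 4: 201 ⊕ 128 =  73
byte 5: 249 ⊕  48 = 201
byte 6: 163 ⊕  66 = 225
byte 7: 101 ⊕  94 =  59
byte 8: 191 ⊕  62 = 129
byte 9: 161 ⊕  77 = 236
byte 10:  18 ⊕ 204 = 222
byte 11:   8 ⊕ 124 = 116
byte 12:  37 ⊕ 219 = 254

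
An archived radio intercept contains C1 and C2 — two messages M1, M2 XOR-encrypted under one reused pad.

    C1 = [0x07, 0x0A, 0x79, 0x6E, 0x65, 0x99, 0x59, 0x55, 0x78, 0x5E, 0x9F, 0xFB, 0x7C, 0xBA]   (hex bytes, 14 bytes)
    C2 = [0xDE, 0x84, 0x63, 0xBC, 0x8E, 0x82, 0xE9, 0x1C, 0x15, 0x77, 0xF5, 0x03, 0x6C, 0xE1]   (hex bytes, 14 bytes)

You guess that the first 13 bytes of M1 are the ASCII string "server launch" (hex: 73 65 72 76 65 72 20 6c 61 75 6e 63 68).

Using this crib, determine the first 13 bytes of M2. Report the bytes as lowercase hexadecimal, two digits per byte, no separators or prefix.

aaeb68a48e6990250c5c049b78

First, C1 ⊕ C2 = (M1 ⊕ K) ⊕ (M2 ⊕ K) = M1 ⊕ M2, so the key drops out. Then M2 = (M1 ⊕ M2) ⊕ M1 over the first 13 bytes.
byte 0: (07 xor de) xor 73 = d9 xor 73 = aa
byte 1: (0a xor 84) xor 65 = 8e xor 65 = eb
byte 2: (79 xor 63) xor 72 = 1a xor 72 = 68
byte 3: (6e xor bc) xor 76 = d2 xor 76 = a4
byte 4: (65 xor 8e) xor 65 = eb xor 65 = 8e
byte 5: (99 xor 82) xor 72 = 1b xor 72 = 69
byte 6: (59 xor e9) xor 20 = b0 xor 20 = 90
byte 7: (55 xor 1c) xor 6c = 49 xor 6c = 25
byte 8: (78 xor 15) xor 61 = 6d xor 61 = 0c
byte 9: (5e xor 77) xor 75 = 29 xor 75 = 5c
byte 10: (9f xor f5) xor 6e = 6a xor 6e = 04
byte 11: (fb xor 03) xor 63 = f8 xor 63 = 9b
byte 12: (7c xor 6c) xor 68 = 10 xor 68 = 78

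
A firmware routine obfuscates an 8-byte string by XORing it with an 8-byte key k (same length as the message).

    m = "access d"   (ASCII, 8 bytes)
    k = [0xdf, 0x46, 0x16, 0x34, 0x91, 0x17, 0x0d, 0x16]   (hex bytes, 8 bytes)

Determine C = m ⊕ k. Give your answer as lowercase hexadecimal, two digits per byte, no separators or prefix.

61 xor df = be
63 xor 46 = 25
63 xor 16 = 75
65 xor 34 = 51
73 xor 91 = e2
73 xor 17 = 64
20 xor 0d = 2d
64 xor 16 = 72

be257551e2642d72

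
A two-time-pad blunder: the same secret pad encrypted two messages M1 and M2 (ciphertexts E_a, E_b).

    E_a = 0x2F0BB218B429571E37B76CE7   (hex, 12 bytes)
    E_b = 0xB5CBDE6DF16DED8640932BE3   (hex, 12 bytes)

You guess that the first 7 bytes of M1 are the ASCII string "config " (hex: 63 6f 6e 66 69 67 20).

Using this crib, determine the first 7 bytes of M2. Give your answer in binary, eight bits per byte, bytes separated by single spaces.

First, E_a ⊕ E_b = (M1 ⊕ K) ⊕ (M2 ⊕ K) = M1 ⊕ M2, so the key drops out. Then M2 = (M1 ⊕ M2) ⊕ M1 over the first 7 bytes.
byte 0: (2f XOR b5) XOR 63 = 9a XOR 63 = f9
byte 1: (0b XOR cb) XOR 6f = c0 XOR 6f = af
byte 2: (b2 XOR de) XOR 6e = 6c XOR 6e = 02
byte 3: (18 XOR 6d) XOR 66 = 75 XOR 66 = 13
byte 4: (b4 XOR f1) XOR 69 = 45 XOR 69 = 2c
byte 5: (29 XOR 6d) XOR 67 = 44 XOR 67 = 23
byte 6: (57 XOR ed) XOR 20 = ba XOR 20 = 9a

11111001 10101111 00000010 00010011 00101100 00100011 10011010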